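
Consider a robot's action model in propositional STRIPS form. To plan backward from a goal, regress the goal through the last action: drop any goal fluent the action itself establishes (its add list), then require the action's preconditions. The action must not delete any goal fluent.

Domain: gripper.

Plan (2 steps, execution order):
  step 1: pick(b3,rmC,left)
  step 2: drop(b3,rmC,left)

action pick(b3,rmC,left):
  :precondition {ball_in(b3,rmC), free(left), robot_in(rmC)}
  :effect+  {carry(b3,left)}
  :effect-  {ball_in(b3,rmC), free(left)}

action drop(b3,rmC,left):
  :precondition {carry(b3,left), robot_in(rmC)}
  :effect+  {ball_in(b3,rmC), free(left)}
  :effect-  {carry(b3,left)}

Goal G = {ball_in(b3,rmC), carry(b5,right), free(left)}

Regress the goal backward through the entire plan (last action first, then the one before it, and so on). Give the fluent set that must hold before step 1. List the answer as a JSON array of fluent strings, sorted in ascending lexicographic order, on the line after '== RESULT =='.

Work backward from the goal:
  through step 2 (drop(b3,rmC,left)): drop {ball_in(b3,rmC), free(left)}, keep {carry(b5,right)}, require {carry(b3,left), robot_in(rmC)}
    → {carry(b3,left), carry(b5,right), robot_in(rmC)}
  through step 1 (pick(b3,rmC,left)): drop {carry(b3,left)}, keep {carry(b5,right), robot_in(rmC)}, require {ball_in(b3,rmC), free(left), robot_in(rmC)}
    → {ball_in(b3,rmC), carry(b5,right), free(left), robot_in(rmC)}

== RESULT ==
["ball_in(b3,rmC)", "carry(b5,right)", "free(left)", "robot_in(rmC)"]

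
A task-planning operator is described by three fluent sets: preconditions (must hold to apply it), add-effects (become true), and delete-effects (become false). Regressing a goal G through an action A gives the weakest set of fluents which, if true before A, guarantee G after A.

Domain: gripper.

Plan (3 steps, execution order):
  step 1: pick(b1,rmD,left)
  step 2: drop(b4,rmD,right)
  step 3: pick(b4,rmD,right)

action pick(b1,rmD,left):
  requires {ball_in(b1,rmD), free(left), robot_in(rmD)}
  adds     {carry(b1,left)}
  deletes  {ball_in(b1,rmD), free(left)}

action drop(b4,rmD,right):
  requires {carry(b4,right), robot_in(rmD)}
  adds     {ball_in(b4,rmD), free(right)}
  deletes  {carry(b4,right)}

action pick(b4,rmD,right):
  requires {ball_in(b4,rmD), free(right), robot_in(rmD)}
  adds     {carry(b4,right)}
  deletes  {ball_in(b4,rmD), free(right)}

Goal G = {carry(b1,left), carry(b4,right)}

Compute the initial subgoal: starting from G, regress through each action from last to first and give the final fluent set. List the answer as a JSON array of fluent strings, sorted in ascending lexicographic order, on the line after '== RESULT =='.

Regress step by step:
  through step 3 (pick(b4,rmD,right)): drop {carry(b4,right)}, keep {carry(b1,left)}, require {ball_in(b4,rmD), free(right), robot_in(rmD)}
    → {ball_in(b4,rmD), carry(b1,left), free(right), robot_in(rmD)}
  through step 2 (drop(b4,rmD,right)): drop {ball_in(b4,rmD), free(right)}, keep {carry(b1,left), robot_in(rmD)}, require {carry(b4,right), robot_in(rmD)}
    → {carry(b1,left), carry(b4,right), robot_in(rmD)}
  through step 1 (pick(b1,rmD,left)): drop {carry(b1,left)}, keep {carry(b4,right), robot_in(rmD)}, require {ball_in(b1,rmD), free(left), robot_in(rmD)}
    → {ball_in(b1,rmD), carry(b4,right), free(left), robot_in(rmD)}

== RESULT ==
["ball_in(b1,rmD)", "carry(b4,right)", "free(left)", "robot_in(rmD)"]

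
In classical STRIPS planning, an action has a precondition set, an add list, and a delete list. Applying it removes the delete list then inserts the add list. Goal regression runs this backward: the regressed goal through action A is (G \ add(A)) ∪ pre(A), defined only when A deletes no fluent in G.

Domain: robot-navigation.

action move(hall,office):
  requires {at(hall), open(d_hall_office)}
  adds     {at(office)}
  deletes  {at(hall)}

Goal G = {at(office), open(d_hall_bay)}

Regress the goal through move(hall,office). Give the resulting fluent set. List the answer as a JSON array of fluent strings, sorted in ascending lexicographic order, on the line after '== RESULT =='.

Compute (G \ add) ∪ pre:
  G ∩ del = {}  (empty — regression defined)
  G \ add = {at(office), open(d_hall_bay)} \ {at(office)} = {open(d_hall_bay)}
  ∪ pre   = {open(d_hall_bay)} ∪ {at(hall), open(d_hall_office)}
          = {at(hall), open(d_hall_bay), open(d_hall_office)}

== RESULT ==
["at(hall)", "open(d_hall_bay)", "open(d_hall_office)"]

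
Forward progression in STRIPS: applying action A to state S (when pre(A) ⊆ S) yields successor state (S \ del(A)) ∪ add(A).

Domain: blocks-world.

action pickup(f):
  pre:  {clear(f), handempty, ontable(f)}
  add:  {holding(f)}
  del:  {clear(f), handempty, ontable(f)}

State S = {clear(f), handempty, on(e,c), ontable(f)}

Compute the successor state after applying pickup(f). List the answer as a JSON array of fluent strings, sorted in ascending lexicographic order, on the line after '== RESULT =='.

Compute (S \ del) ∪ add:
  pre ⊆ S: {clear(f), handempty, ontable(f)} ⊆ S  — applicable
  S \ del = {on(e,c)}
  ∪ add   = {holding(f), on(e,c)}

== RESULT ==
["holding(f)", "on(e,c)"]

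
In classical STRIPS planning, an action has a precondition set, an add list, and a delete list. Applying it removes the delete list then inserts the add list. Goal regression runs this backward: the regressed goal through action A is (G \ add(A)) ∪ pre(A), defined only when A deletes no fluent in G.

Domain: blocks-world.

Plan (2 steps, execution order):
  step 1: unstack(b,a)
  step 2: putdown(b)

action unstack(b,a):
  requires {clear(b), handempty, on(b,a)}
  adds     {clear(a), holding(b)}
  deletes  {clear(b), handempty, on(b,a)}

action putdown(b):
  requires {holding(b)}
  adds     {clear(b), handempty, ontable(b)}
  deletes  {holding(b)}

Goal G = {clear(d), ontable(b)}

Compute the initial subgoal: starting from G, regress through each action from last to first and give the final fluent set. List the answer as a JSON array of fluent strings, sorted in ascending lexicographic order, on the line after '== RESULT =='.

Work backward from the goal:
  through step 2 (putdown(b)): drop {ontable(b)}, keep {clear(d)}, require {holding(b)}
    → {clear(d), holding(b)}
  through step 1 (unstack(b,a)): drop {holding(b)}, keep {clear(d)}, require {clear(b), handempty, on(b,a)}
    → {clear(b), clear(d), handempty, on(b,a)}

== RESULT ==
["clear(b)", "clear(d)", "handempty", "on(b,a)"]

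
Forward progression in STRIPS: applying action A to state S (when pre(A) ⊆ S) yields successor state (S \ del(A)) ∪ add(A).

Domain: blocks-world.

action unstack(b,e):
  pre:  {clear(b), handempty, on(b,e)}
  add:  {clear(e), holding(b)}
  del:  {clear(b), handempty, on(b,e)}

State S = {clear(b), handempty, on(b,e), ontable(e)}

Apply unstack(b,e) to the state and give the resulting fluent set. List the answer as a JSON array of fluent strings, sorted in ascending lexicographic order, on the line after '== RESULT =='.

Compute (S \ del) ∪ add:
  pre ⊆ S: {clear(b), handempty, on(b,e)} ⊆ S  — applicable
  S \ del = {ontable(e)}
  ∪ add   = {clear(e), holding(b), ontable(e)}

== RESULT ==
["clear(e)", "holding(b)", "ontable(e)"]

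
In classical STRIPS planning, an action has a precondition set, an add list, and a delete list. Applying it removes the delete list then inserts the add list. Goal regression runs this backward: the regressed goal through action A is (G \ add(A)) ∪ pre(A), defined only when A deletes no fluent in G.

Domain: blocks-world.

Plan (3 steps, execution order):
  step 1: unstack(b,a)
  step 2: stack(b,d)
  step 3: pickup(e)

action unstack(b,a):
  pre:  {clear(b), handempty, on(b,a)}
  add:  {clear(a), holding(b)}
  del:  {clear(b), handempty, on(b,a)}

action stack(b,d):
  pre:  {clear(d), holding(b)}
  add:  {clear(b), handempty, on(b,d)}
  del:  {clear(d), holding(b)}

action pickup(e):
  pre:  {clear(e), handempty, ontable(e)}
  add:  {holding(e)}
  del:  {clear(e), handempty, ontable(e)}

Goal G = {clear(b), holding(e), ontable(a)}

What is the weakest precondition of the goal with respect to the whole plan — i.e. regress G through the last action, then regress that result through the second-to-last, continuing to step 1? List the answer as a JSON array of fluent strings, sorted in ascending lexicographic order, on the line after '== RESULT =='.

Regress step by step:
  through step 3 (pickup(e)): drop {holding(e)}, keep {clear(b), ontable(a)}, require {clear(e), handempty, ontable(e)}
    → {clear(b), clear(e), handempty, ontable(a), ontable(e)}
  through step 2 (stack(b,d)): drop {clear(b), handempty}, keep {clear(e), ontable(a), ontable(e)}, require {clear(d), holding(b)}
    → {clear(d), clear(e), holding(b), ontable(a), ontable(e)}
  through step 1 (unstack(b,a)): drop {holding(b)}, keep {clear(d), clear(e), ontable(a), ontable(e)}, require {clear(b), handempty, on(b,a)}
    → {clear(b), clear(d), clear(e), handempty, on(b,a), ontable(a), ontable(e)}

== RESULT ==
["clear(b)", "clear(d)", "clear(e)", "handempty", "on(b,a)", "ontable(a)", "ontable(e)"]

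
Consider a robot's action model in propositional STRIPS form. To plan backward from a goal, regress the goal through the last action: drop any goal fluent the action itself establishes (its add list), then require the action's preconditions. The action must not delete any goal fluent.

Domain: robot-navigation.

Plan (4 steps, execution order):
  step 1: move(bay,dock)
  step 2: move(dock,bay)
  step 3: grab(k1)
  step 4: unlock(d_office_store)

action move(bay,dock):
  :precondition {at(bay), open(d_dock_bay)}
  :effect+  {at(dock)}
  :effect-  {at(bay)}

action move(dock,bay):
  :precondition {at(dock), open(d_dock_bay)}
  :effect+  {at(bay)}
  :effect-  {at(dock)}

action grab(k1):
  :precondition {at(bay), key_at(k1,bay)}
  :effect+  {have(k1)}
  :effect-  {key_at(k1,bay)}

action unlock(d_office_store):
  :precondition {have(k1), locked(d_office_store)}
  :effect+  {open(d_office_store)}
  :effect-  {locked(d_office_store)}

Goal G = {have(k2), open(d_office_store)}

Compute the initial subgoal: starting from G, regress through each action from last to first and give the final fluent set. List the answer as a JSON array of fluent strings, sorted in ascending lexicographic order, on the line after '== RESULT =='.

Regress step by step:
  through step 4 (unlock(d_office_store)): drop {open(d_office_store)}, keep {have(k2)}, require {have(k1), locked(d_office_store)}
    → {have(k1), have(k2), locked(d_office_store)}
  through step 3 (grab(k1)): drop {have(k1)}, keep {have(k2), locked(d_office_store)}, require {at(bay), key_at(k1,bay)}
    → {at(bay), have(k2), key_at(k1,bay), locked(d_office_store)}
  through step 2 (move(dock,bay)): drop {at(bay)}, keep {have(k2), key_at(k1,bay), locked(d_office_store)}, require {at(dock), open(d_dock_bay)}
    → {at(dock), have(k2), key_at(k1,bay), locked(d_office_store), open(d_dock_bay)}
  through step 1 (move(bay,dock)): drop {at(dock)}, keep {have(k2), key_at(k1,bay), locked(d_office_store), open(d_dock_bay)}, require {at(bay), open(d_dock_bay)}
    → {at(bay), have(k2), key_at(k1,bay), locked(d_office_store), open(d_dock_bay)}

== RESULT ==
["at(bay)", "have(k2)", "key_at(k1,bay)", "locked(d_office_store)", "open(d_dock_bay)"]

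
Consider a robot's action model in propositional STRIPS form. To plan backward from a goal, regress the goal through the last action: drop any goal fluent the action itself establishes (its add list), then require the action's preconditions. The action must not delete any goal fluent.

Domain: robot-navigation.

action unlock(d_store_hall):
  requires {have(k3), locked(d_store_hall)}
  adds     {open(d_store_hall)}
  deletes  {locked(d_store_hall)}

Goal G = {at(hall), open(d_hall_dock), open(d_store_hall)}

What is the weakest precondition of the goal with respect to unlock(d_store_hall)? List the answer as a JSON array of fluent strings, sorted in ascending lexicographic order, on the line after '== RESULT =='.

Regress:
  G ∩ del = {}  (empty — regression defined)
  G \ add = {at(hall), open(d_hall_dock), open(d_store_hall)} \ {open(d_store_hall)} = {at(hall), open(d_hall_dock)}
  ∪ pre   = {at(hall), open(d_hall_dock)} ∪ {have(k3), locked(d_store_hall)}
          = {at(hall), have(k3), locked(d_store_hall), open(d_hall_dock)}

== RESULT ==
["at(hall)", "have(k3)", "locked(d_store_hall)", "open(d_hall_dock)"]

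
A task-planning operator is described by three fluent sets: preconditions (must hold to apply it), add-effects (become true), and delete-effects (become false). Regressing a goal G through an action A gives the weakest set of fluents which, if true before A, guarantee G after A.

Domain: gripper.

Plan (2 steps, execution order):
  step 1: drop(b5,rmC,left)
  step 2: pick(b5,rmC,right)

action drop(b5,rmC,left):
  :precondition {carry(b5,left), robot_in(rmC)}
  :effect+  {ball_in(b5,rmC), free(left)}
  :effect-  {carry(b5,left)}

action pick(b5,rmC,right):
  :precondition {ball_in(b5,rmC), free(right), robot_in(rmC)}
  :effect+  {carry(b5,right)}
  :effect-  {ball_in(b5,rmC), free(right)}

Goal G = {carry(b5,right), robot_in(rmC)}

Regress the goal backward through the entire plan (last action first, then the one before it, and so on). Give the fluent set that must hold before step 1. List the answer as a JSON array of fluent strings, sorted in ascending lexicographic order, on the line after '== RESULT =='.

Regress step by step:
  through step 2 (pick(b5,rmC,right)): drop {carry(b5,right)}, keep {robot_in(rmC)}, require {ball_in(b5,rmC), free(right), robot_in(rmC)}
    → {ball_in(b5,rmC), free(right), robot_in(rmC)}
  through step 1 (drop(b5,rmC,left)): drop {ball_in(b5,rmC)}, keep {free(right), robot_in(rmC)}, require {carry(b5,left), robot_in(rmC)}
    → {carry(b5,left), free(right), robot_in(rmC)}

== RESULT ==
["carry(b5,left)", "free(right)", "robot_in(rmC)"]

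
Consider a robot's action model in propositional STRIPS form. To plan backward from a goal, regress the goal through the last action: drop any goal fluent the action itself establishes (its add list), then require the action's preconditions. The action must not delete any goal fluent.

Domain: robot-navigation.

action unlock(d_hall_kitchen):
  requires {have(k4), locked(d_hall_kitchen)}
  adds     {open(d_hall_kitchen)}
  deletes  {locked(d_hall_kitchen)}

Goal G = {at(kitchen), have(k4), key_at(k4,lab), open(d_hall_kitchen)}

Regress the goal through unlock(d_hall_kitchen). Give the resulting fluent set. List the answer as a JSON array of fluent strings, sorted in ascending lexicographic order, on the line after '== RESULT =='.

Regress:
  G ∩ del = {}  (empty — regression defined)
  G \ add = {at(kitchen), have(k4), key_at(k4,lab), open(d_hall_kitchen)} \ {open(d_hall_kitchen)} = {at(kitchen), have(k4), key_at(k4,lab)}
  ∪ pre   = {at(kitchen), have(k4), key_at(k4,lab)} ∪ {have(k4), locked(d_hall_kitchen)}
          = {at(kitchen), have(k4), key_at(k4,lab), locked(d_hall_kitchen)}

== RESULT ==
["at(kitchen)", "have(k4)", "key_at(k4,lab)", "locked(d_hall_kitchen)"]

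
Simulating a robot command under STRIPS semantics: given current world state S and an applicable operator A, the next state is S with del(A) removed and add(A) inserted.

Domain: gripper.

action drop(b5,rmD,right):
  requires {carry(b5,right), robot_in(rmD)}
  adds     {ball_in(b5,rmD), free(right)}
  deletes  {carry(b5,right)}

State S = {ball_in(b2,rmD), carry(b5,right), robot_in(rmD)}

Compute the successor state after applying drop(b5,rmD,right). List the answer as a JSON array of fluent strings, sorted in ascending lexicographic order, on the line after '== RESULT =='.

Progress:
  pre ⊆ S: {carry(b5,right), robot_in(rmD)} ⊆ S  — applicable
  S \ del = {ball_in(b2,rmD), robot_in(rmD)}
  ∪ add   = {ball_in(b2,rmD), ball_in(b5,rmD), free(right), robot_in(rmD)}

== RESULT ==
["ball_in(b2,rmD)", "ball_in(b5,rmD)", "free(right)", "robot_in(rmD)"]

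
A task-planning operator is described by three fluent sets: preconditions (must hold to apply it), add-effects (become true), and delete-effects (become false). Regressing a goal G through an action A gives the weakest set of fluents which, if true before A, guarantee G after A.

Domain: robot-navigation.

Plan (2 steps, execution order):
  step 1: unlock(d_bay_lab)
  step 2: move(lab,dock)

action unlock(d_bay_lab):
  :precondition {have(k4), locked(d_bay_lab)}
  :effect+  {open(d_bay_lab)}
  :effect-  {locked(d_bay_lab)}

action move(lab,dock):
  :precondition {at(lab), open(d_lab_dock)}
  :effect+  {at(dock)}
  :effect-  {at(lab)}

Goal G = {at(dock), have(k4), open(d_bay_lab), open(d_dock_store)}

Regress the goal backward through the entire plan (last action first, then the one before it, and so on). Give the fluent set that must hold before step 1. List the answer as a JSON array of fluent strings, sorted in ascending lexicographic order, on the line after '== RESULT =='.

Work backward from the goal:
  through step 2 (move(lab,dock)): drop {at(dock)}, keep {have(k4), open(d_bay_lab), open(d_dock_store)}, require {at(lab), open(d_lab_dock)}
    → {at(lab), have(k4), open(d_bay_lab), open(d_dock_store), open(d_lab_dock)}
  through step 1 (unlock(d_bay_lab)): drop {open(d_bay_lab)}, keep {at(lab), have(k4), open(d_dock_store), open(d_lab_dock)}, require {have(k4), locked(d_bay_lab)}
    → {at(lab), have(k4), locked(d_bay_lab), open(d_dock_store), open(d_lab_dock)}

== RESULT ==
["at(lab)", "have(k4)", "locked(d_bay_lab)", "open(d_dock_store)", "open(d_lab_dock)"]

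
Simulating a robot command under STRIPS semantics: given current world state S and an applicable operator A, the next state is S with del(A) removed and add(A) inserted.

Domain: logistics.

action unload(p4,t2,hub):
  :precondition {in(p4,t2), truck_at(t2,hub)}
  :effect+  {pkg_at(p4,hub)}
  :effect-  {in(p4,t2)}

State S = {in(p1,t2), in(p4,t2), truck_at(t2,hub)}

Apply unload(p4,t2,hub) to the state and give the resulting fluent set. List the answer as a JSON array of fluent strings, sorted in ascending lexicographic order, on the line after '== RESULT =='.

Compute (S \ del) ∪ add:
  pre ⊆ S: {in(p4,t2), truck_at(t2,hub)} ⊆ S  — applicable
  S \ del = {in(p1,t2), truck_at(t2,hub)}
  ∪ add   = {in(p1,t2), pkg_at(p4,hub), truck_at(t2,hub)}

== RESULT ==
["in(p1,t2)", "pkg_at(p4,hub)", "truck_at(t2,hub)"]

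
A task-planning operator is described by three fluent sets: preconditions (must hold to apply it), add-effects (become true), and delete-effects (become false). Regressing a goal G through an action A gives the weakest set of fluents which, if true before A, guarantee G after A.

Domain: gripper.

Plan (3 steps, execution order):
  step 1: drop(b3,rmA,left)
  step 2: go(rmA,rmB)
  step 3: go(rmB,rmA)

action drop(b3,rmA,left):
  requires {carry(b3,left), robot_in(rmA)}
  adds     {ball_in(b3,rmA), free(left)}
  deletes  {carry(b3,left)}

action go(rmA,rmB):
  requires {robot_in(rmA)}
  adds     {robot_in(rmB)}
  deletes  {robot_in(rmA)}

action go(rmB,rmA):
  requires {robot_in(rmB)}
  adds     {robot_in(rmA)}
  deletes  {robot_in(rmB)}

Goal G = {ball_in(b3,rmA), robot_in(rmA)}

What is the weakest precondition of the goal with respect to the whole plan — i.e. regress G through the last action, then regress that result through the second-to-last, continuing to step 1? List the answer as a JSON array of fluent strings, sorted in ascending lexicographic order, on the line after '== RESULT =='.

Regress step by step:
  through step 3 (go(rmB,rmA)): drop {robot_in(rmA)}, keep {ball_in(b3,rmA)}, require {robot_in(rmB)}
    → {ball_in(b3,rmA), robot_in(rmB)}
  through step 2 (go(rmA,rmB)): drop {robot_in(rmB)}, keep {ball_in(b3,rmA)}, require {robot_in(rmA)}
    → {ball_in(b3,rmA), robot_in(rmA)}
  through step 1 (drop(b3,rmA,left)): drop {ball_in(b3,rmA)}, keep {robot_in(rmA)}, require {carry(b3,left), robot_in(rmA)}
    → {carry(b3,left), robot_in(rmA)}

== RESULT ==
["carry(b3,left)", "robot_in(rmA)"]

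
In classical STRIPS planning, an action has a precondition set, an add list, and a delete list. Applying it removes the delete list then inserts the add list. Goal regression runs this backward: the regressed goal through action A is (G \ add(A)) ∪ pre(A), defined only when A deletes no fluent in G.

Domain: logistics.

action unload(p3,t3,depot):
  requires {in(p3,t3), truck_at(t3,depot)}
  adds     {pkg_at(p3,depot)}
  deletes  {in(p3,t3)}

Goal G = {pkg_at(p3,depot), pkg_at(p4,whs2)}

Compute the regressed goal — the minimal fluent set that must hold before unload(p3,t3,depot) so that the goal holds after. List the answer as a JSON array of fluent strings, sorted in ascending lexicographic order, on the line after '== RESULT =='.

Compute (G \ add) ∪ pre:
  G ∩ del = {}  (empty — regression defined)
  G \ add = {pkg_at(p3,depot), pkg_at(p4,whs2)} \ {pkg_at(p3,depot)} = {pkg_at(p4,whs2)}
  ∪ pre   = {pkg_at(p4,whs2)} ∪ {in(p3,t3), truck_at(t3,depot)}
          = {in(p3,t3), pkg_at(p4,whs2), truck_at(t3,depot)}

== RESULT ==
["in(p3,t3)", "pkg_at(p4,whs2)", "truck_at(t3,depot)"]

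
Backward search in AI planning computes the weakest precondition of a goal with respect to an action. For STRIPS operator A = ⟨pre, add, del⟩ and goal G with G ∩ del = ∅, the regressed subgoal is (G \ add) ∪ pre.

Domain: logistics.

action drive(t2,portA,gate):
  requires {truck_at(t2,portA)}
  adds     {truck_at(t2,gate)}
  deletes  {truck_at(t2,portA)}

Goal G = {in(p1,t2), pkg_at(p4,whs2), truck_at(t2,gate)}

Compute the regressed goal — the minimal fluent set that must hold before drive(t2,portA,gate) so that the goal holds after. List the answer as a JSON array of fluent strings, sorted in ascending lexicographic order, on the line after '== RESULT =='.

Compute (G \ add) ∪ pre:
  G ∩ del = {}  (empty — regression defined)
  G \ add = {in(p1,t2), pkg_at(p4,whs2), truck_at(t2,gate)} \ {truck_at(t2,gate)} = {in(p1,t2), pkg_at(p4,whs2)}
  ∪ pre   = {in(p1,t2), pkg_at(p4,whs2)} ∪ {truck_at(t2,portA)}
          = {in(p1,t2), pkg_at(p4,whs2), truck_at(t2,portA)}

== RESULT ==
["in(p1,t2)", "pkg_at(p4,whs2)", "truck_at(t2,portA)"]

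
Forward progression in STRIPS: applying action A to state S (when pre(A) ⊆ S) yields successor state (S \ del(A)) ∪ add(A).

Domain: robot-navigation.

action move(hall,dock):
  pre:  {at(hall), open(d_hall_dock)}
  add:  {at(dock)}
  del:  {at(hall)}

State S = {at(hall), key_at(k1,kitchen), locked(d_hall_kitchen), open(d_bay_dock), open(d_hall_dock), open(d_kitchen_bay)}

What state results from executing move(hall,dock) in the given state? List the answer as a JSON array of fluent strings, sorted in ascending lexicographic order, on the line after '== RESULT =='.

Compute (S \ del) ∪ add:
  pre ⊆ S: {at(hall), open(d_hall_dock)} ⊆ S  — applicable
  S \ del = {key_at(k1,kitchen), locked(d_hall_kitchen), open(d_bay_dock), open(d_hall_dock), open(d_kitchen_bay)}
  ∪ add   = {at(dock), key_at(k1,kitchen), locked(d_hall_kitchen), open(d_bay_dock), open(d_hall_dock), open(d_kitchen_bay)}

== RESULT ==
["at(dock)", "key_at(k1,kitchen)", "locked(d_hall_kitchen)", "open(d_bay_dock)", "open(d_hall_dock)", "open(d_kitchen_bay)"]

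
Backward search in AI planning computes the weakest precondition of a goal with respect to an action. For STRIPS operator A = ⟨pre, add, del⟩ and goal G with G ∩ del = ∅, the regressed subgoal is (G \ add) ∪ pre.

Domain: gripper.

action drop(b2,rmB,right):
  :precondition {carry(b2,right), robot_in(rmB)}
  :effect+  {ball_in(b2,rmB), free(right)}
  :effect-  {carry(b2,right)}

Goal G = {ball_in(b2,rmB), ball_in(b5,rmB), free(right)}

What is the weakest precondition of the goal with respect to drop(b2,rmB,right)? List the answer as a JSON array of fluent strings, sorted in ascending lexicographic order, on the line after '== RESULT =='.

Regress:
  G ∩ del = {}  (empty — regression defined)
  G \ add = {ball_in(b2,rmB), ball_in(b5,rmB), free(right)} \ {ball_in(b2,rmB), free(right)} = {ball_in(b5,rmB)}
  ∪ pre   = {ball_in(b5,rmB)} ∪ {carry(b2,right), robot_in(rmB)}
          = {ball_in(b5,rmB), carry(b2,right), robot_in(rmB)}

== RESULT ==
["ball_in(b5,rmB)", "carry(b2,right)", "robot_in(rmB)"]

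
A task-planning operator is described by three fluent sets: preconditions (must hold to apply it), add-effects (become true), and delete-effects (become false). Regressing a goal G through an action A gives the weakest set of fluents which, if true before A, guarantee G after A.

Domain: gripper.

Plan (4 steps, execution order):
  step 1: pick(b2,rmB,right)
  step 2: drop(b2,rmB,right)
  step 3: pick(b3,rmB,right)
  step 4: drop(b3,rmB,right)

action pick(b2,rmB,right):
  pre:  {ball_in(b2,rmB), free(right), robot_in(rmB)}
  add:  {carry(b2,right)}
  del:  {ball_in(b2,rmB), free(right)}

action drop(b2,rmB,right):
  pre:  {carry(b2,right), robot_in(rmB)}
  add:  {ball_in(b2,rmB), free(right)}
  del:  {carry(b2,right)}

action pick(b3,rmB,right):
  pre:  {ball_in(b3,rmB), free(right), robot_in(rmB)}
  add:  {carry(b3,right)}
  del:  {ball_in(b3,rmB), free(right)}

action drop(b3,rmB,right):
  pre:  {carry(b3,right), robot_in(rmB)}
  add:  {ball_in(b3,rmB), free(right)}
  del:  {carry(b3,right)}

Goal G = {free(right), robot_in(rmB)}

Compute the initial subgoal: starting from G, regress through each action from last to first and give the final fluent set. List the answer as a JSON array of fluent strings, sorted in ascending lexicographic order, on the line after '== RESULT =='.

Regress step by step:
  through step 4 (drop(b3,rmB,right)): drop {free(right)}, keep {robot_in(rmB)}, require {carry(b3,right), robot_in(rmB)}
    → {carry(b3,right), robot_in(rmB)}
  through step 3 (pick(b3,rmB,right)): drop {carry(b3,right)}, keep {robot_in(rmB)}, require {ball_in(b3,rmB), free(right), robot_in(rmB)}
    → {ball_in(b3,rmB), free(right), robot_in(rmB)}
  through step 2 (drop(b2,rmB,right)): drop {free(right)}, keep {ball_in(b3,rmB), robot_in(rmB)}, require {carry(b2,right), robot_in(rmB)}
    → {ball_in(b3,rmB), carry(b2,right), robot_in(rmB)}
  through step 1 (pick(b2,rmB,right)): drop {carry(b2,right)}, keep {ball_in(b3,rmB), robot_in(rmB)}, require {ball_in(b2,rmB), free(right), robot_in(rmB)}
    → {ball_in(b2,rmB), ball_in(b3,rmB), free(right), robot_in(rmB)}

== RESULT ==
["ball_in(b2,rmB)", "ball_in(b3,rmB)", "free(right)", "robot_in(rmB)"]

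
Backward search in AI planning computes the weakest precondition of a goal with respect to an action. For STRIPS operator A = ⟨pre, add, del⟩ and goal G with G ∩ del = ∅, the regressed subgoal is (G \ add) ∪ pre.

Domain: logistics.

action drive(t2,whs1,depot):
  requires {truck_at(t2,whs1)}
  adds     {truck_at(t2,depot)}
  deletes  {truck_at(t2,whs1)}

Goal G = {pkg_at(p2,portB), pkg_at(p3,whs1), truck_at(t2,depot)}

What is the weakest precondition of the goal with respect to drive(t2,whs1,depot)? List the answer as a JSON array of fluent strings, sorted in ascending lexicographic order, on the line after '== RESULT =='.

Regress:
  G ∩ del = {}  (empty — regression defined)
  G \ add = {pkg_at(p2,portB), pkg_at(p3,whs1), truck_at(t2,depot)} \ {truck_at(t2,depot)} = {pkg_at(p2,portB), pkg_at(p3,whs1)}
  ∪ pre   = {pkg_at(p2,portB), pkg_at(p3,whs1)} ∪ {truck_at(t2,whs1)}
          = {pkg_at(p2,portB), pkg_at(p3,whs1), truck_at(t2,whs1)}

== RESULT ==
["pkg_at(p2,portB)", "pkg_at(p3,whs1)", "truck_at(t2,whs1)"]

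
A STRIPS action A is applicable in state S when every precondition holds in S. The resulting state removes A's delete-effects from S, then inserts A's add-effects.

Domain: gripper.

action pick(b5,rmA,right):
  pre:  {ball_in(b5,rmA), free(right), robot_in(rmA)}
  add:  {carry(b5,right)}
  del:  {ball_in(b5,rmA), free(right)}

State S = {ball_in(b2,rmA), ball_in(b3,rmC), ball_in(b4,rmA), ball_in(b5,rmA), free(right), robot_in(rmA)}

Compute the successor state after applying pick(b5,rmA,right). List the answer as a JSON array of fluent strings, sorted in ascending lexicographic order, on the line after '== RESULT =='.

Progress:
  pre ⊆ S: {ball_in(b5,rmA), free(right), robot_in(rmA)} ⊆ S  — applicable
  S \ del = {ball_in(b2,rmA), ball_in(b3,rmC), ball_in(b4,rmA), robot_in(rmA)}
  ∪ add   = {ball_in(b2,rmA), ball_in(b3,rmC), ball_in(b4,rmA), carry(b5,right), robot_in(rmA)}

== RESULT ==
["ball_in(b2,rmA)", "ball_in(b3,rmC)", "ball_in(b4,rmA)", "carry(b5,right)", "robot_in(rmA)"]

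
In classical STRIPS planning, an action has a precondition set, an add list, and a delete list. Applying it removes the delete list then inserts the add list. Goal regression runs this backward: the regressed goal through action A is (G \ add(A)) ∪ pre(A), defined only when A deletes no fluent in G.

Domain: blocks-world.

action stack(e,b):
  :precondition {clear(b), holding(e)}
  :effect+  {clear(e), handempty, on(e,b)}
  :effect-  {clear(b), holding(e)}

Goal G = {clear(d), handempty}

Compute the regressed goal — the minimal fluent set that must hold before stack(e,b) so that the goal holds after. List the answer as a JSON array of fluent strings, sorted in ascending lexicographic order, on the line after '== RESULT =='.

Compute (G \ add) ∪ pre:
  G ∩ del = {}  (empty — regression defined)
  G \ add = {clear(d), handempty} \ {clear(e), handempty, on(e,b)} = {clear(d)}
  ∪ pre   = {clear(d)} ∪ {clear(b), holding(e)}
          = {clear(b), clear(d), holding(e)}

== RESULT ==
["clear(b)", "clear(d)", "holding(e)"]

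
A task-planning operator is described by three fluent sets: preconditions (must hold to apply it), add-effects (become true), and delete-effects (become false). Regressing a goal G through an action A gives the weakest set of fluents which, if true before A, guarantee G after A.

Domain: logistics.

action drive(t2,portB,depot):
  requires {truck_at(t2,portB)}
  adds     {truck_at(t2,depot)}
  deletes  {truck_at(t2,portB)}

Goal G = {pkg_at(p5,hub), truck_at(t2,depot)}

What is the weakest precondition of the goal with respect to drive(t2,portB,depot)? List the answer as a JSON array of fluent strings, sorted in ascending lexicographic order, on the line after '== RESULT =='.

Regress:
  G ∩ del = {}  (empty — regression defined)
  G \ add = {pkg_at(p5,hub), truck_at(t2,depot)} \ {truck_at(t2,depot)} = {pkg_at(p5,hub)}
  ∪ pre   = {pkg_at(p5,hub)} ∪ {truck_at(t2,portB)}
          = {pkg_at(p5,hub), truck_at(t2,portB)}

== RESULT ==
["pkg_at(p5,hub)", "truck_at(t2,portB)"]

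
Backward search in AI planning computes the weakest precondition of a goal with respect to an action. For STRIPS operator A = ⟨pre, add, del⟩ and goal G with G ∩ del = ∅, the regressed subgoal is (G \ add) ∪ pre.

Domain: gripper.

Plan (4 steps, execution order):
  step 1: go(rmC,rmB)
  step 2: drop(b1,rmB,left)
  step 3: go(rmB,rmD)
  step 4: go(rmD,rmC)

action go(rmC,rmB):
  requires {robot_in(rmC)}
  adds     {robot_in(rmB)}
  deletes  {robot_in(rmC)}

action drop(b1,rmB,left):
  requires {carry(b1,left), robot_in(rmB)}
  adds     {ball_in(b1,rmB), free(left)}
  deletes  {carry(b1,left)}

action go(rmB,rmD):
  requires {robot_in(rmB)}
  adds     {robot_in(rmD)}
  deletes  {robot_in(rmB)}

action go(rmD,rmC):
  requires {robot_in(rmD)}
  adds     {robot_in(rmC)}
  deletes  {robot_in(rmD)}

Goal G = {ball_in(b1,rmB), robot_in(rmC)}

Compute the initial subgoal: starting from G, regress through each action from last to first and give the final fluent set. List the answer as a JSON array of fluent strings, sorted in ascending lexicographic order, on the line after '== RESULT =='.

Regress step by step:
  through step 4 (go(rmD,rmC)): drop {robot_in(rmC)}, keep {ball_in(b1,rmB)}, require {robot_in(rmD)}
    → {ball_in(b1,rmB), robot_in(rmD)}
  through step 3 (go(rmB,rmD)): drop {robot_in(rmD)}, keep {ball_in(b1,rmB)}, require {robot_in(rmB)}
    → {ball_in(b1,rmB), robot_in(rmB)}
  through step 2 (drop(b1,rmB,left)): drop {ball_in(b1,rmB)}, keep {robot_in(rmB)}, require {carry(b1,left), robot_in(rmB)}
    → {carry(b1,left), robot_in(rmB)}
  through step 1 (go(rmC,rmB)): drop {robot_in(rmB)}, keep {carry(b1,left)}, require {robot_in(rmC)}
    → {carry(b1,left), robot_in(rmC)}

== RESULT ==
["carry(b1,left)", "robot_in(rmC)"]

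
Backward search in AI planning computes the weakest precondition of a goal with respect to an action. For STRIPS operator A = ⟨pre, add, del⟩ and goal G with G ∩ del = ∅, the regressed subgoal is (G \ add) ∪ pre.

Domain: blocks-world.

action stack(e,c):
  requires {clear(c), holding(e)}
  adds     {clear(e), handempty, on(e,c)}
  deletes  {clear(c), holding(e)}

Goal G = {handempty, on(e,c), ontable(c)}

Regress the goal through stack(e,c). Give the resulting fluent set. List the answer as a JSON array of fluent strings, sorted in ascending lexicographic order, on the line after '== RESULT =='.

Regress:
  G ∩ del = {}  (empty — regression defined)
  G \ add = {handempty, on(e,c), ontable(c)} \ {clear(e), handempty, on(e,c)} = {ontable(c)}
  ∪ pre   = {ontable(c)} ∪ {clear(c), holding(e)}
          = {clear(c), holding(e), ontable(c)}

== RESULT ==
["clear(c)", "holding(e)", "ontable(c)"]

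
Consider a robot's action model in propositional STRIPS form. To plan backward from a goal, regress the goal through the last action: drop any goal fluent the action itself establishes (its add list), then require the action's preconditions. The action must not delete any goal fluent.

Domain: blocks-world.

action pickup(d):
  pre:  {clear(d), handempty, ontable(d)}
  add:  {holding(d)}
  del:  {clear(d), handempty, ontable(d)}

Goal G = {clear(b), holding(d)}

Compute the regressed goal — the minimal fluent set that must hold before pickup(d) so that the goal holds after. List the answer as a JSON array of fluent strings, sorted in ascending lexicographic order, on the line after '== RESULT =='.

Regress:
  G ∩ del = {}  (empty — regression defined)
  G \ add = {clear(b), holding(d)} \ {holding(d)} = {clear(b)}
  ∪ pre   = {clear(b)} ∪ {clear(d), handempty, ontable(d)}
          = {clear(b), clear(d), handempty, ontable(d)}

== RESULT ==
["clear(b)", "clear(d)", "handempty", "ontable(d)"]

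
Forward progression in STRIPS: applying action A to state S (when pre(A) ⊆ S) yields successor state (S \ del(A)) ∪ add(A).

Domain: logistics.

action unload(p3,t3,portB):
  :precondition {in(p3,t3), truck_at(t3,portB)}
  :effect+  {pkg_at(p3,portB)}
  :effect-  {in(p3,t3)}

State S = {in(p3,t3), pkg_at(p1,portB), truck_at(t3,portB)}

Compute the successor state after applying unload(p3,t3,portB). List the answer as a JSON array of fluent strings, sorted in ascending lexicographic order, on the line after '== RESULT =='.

Compute (S \ del) ∪ add:
  pre ⊆ S: {in(p3,t3), truck_at(t3,portB)} ⊆ S  — applicable
  S \ del = {pkg_at(p1,portB), truck_at(t3,portB)}
  ∪ add   = {pkg_at(p1,portB), pkg_at(p3,portB), truck_at(t3,portB)}

== RESULT ==
["pkg_at(p1,portB)", "pkg_at(p3,portB)", "truck_at(t3,portB)"]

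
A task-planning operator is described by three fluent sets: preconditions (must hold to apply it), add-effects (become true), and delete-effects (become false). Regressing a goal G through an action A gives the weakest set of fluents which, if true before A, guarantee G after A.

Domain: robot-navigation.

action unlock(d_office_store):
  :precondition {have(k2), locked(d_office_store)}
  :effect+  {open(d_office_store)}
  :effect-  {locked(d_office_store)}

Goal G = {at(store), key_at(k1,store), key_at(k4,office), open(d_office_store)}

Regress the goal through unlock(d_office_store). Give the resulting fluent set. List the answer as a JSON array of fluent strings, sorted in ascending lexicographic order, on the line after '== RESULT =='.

Regress:
  G ∩ del = {}  (empty — regression defined)
  G \ add = {at(store), key_at(k1,store), key_at(k4,office), open(d_office_store)} \ {open(d_office_store)} = {at(store), key_at(k1,store), key_at(k4,office)}
  ∪ pre   = {at(store), key_at(k1,store), key_at(k4,office)} ∪ {have(k2), locked(d_office_store)}
          = {at(store), have(k2), key_at(k1,store), key_at(k4,office), locked(d_office_store)}

== RESULT ==
["at(store)", "have(k2)", "key_at(k1,store)", "key_at(k4,office)", "locked(d_office_store)"]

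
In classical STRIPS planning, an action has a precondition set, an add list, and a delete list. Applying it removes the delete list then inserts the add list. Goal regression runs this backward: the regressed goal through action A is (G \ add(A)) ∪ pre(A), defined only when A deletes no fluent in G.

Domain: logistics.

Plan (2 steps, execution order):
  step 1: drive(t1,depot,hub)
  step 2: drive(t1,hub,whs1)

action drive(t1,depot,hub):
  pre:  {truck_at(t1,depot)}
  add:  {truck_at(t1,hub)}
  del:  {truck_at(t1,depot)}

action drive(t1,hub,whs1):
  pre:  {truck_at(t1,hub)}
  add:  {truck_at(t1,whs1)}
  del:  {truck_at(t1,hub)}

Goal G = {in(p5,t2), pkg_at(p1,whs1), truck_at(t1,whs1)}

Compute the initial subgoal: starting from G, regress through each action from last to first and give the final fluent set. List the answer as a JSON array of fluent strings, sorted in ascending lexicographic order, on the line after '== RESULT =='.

Regress step by step:
  through step 2 (drive(t1,hub,whs1)): drop {truck_at(t1,whs1)}, keep {in(p5,t2), pkg_at(p1,whs1)}, require {truck_at(t1,hub)}
    → {in(p5,t2), pkg_at(p1,whs1), truck_at(t1,hub)}
  through step 1 (drive(t1,depot,hub)): drop {truck_at(t1,hub)}, keep {in(p5,t2), pkg_at(p1,whs1)}, require {truck_at(t1,depot)}
    → {in(p5,t2), pkg_at(p1,whs1), truck_at(t1,depot)}

== RESULT ==
["in(p5,t2)", "pkg_at(p1,whs1)", "truck_at(t1,depot)"]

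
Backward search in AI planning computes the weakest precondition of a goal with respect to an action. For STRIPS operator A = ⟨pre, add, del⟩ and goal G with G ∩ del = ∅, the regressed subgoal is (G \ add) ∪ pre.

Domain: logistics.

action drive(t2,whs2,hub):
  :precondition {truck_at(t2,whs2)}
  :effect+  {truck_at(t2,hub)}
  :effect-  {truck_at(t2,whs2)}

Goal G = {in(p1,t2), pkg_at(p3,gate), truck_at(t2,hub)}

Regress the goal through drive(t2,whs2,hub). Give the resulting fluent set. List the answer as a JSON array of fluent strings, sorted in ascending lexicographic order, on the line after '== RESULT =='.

Compute (G \ add) ∪ pre:
  G ∩ del = {}  (empty — regression defined)
  G \ add = {in(p1,t2), pkg_at(p3,gate), truck_at(t2,hub)} \ {truck_at(t2,hub)} = {in(p1,t2), pkg_at(p3,gate)}
  ∪ pre   = {in(p1,t2), pkg_at(p3,gate)} ∪ {truck_at(t2,whs2)}
          = {in(p1,t2), pkg_at(p3,gate), truck_at(t2,whs2)}

== RESULT ==
["in(p1,t2)", "pkg_at(p3,gate)", "truck_at(t2,whs2)"]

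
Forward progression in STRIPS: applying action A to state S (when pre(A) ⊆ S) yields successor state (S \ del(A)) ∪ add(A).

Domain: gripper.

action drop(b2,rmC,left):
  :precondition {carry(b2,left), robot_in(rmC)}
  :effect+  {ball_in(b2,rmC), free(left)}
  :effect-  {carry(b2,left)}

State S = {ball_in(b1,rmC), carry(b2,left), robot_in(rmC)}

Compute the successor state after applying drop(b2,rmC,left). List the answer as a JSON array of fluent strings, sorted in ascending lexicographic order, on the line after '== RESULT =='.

Progress:
  pre ⊆ S: {carry(b2,left), robot_in(rmC)} ⊆ S  — applicable
  S \ del = {ball_in(b1,rmC), robot_in(rmC)}
  ∪ add   = {ball_in(b1,rmC), ball_in(b2,rmC), free(left), robot_in(rmC)}

== RESULT ==
["ball_in(b1,rmC)", "ball_in(b2,rmC)", "free(left)", "robot_in(rmC)"]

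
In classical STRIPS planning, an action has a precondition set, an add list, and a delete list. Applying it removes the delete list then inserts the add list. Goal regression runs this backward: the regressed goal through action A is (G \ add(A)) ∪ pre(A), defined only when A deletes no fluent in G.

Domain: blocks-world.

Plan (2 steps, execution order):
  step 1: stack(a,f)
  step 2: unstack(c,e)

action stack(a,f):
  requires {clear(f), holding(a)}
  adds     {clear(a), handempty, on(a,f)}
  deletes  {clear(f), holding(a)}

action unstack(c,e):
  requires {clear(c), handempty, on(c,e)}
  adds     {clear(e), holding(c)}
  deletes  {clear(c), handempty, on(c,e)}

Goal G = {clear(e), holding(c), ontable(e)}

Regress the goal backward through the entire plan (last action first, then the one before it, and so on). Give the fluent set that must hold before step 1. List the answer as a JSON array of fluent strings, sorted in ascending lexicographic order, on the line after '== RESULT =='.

Regress step by step:
  through step 2 (unstack(c,e)): drop {clear(e), holding(c)}, keep {ontable(e)}, require {clear(c), handempty, on(c,e)}
    → {clear(c), handempty, on(c,e), ontable(e)}
  through step 1 (stack(a,f)): drop {handempty}, keep {clear(c), on(c,e), ontable(e)}, require {clear(f), holding(a)}
    → {clear(c), clear(f), holding(a), on(c,e), ontable(e)}

== RESULT ==
["clear(c)", "clear(f)", "holding(a)", "on(c,e)", "ontable(e)"]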